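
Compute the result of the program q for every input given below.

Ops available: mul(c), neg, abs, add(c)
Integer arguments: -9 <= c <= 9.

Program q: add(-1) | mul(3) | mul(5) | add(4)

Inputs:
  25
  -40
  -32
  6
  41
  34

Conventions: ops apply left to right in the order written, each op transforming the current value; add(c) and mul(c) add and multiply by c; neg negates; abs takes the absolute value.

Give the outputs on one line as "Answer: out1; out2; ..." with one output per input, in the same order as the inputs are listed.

364; -611; -491; 79; 604; 499

Execution, op by op:
  25 -> 24 -> 72 -> 360 -> 364
  -40 -> -41 -> -123 -> -615 -> -611
  -32 -> -33 -> -99 -> -495 -> -491
  6 -> 5 -> 15 -> 75 -> 79
  41 -> 40 -> 120 -> 600 -> 604
  34 -> 33 -> 99 -> 495 -> 499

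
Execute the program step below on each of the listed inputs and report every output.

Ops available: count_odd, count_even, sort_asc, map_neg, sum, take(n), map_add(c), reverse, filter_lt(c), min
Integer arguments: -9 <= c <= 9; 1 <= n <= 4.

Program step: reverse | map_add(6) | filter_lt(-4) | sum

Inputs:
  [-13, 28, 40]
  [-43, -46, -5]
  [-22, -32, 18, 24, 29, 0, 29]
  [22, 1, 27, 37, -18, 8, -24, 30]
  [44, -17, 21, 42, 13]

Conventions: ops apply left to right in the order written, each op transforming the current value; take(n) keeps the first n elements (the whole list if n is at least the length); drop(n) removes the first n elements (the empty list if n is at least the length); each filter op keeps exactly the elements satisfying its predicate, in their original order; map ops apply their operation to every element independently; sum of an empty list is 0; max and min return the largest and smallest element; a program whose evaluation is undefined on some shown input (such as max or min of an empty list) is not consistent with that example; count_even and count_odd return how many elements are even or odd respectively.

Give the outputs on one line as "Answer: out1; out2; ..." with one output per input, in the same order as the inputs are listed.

-7; -77; -42; -30; -11

Execution, op by op:
  [-13, 28, 40] -> [40, 28, -13] -> [46, 34, -7] -> [-7] -> -7
  [-43, -46, -5] -> [-5, -46, -43] -> [1, -40, -37] -> [-40, -37] -> -77
  [-22, -32, 18, 24, 29, 0, 29] -> [29, 0, 29, 24, 18, -32, -22] -> [35, 6, 35, 30, 24, -26, -16] -> [-26, -16] -> -42
  [22, 1, 27, 37, -18, 8, -24, 30] -> [30, -24, 8, -18, 37, 27, 1, 22] -> [36, -18, 14, -12, 43, 33, 7, 28] -> [-18, -12] -> -30
  [44, -17, 21, 42, 13] -> [13, 42, 21, -17, 44] -> [19, 48, 27, -11, 50] -> [-11] -> -11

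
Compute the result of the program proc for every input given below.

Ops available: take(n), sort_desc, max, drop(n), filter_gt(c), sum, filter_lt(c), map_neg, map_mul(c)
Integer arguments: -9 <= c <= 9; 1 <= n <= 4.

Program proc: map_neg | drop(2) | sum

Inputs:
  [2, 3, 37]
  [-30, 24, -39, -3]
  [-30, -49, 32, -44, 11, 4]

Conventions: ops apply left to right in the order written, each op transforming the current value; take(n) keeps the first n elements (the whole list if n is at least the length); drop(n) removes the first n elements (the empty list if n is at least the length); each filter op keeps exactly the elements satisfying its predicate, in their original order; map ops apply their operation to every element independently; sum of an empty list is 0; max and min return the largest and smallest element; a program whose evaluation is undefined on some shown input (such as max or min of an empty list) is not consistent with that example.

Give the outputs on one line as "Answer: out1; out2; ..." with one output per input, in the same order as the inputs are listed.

-37; 42; -3

Execution, op by op:
  [2, 3, 37] -> [-2, -3, -37] -> [-37] -> -37
  [-30, 24, -39, -3] -> [30, -24, 39, 3] -> [39, 3] -> 42
  [-30, -49, 32, -44, 11, 4] -> [30, 49, -32, 44, -11, -4] -> [-32, 44, -11, -4] -> -3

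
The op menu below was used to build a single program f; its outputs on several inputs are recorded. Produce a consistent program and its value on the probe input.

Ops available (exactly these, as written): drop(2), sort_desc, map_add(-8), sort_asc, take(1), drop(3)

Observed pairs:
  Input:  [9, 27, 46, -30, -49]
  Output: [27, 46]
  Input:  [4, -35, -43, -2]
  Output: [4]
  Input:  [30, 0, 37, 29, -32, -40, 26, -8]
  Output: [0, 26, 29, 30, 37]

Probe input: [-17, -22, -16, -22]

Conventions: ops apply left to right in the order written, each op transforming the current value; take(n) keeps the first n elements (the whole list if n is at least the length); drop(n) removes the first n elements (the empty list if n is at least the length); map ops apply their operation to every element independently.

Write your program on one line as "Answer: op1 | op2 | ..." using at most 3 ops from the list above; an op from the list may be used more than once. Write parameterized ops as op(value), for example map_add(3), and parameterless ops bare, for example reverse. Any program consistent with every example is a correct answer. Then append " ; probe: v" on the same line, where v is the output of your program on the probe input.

sort_desc | sort_asc | drop(3) ; probe: [-16]

Check, running the answer program on each example:
  [9, 27, 46, -30, -49] -> [46, 27, 9, -30, -49] -> [-49, -30, 9, 27, 46] -> [27, 46]
  [4, -35, -43, -2] -> [4, -2, -35, -43] -> [-43, -35, -2, 4] -> [4]
  [30, 0, 37, 29, -32, -40, 26, -8] -> [37, 30, 29, 26, 0, -8, -32, -40] -> [-40, -32, -8, 0, 26, 29, 30, 37] -> [0, 26, 29, 30, 37]
  probe: [-17, -22, -16, -22] -> [-16, -17, -22, -22] -> [-22, -22, -17, -16] -> [-16]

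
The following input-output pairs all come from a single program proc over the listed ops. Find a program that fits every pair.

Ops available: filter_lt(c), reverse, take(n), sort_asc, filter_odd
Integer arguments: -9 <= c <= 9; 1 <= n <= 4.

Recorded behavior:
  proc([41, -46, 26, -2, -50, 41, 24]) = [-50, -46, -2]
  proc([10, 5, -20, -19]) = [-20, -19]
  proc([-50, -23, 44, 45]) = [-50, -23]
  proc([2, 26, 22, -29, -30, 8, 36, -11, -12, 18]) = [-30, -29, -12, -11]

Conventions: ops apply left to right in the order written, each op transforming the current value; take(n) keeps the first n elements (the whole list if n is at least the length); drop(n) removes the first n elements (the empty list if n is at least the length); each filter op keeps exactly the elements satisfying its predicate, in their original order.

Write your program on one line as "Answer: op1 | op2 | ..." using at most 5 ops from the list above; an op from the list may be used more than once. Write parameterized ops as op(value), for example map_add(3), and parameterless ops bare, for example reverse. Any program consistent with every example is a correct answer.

filter_lt(3) | reverse | take(4) | sort_asc

Check, running the answer program on each example:
  [41, -46, 26, -2, -50, 41, 24] -> [-46, -2, -50] -> [-50, -2, -46] -> [-50, -2, -46] -> [-50, -46, -2]
  [10, 5, -20, -19] -> [-20, -19] -> [-19, -20] -> [-19, -20] -> [-20, -19]
  [-50, -23, 44, 45] -> [-50, -23] -> [-23, -50] -> [-23, -50] -> [-50, -23]
  [2, 26, 22, -29, -30, 8, 36, -11, -12, 18] -> [2, -29, -30, -11, -12] -> [-12, -11, -30, -29, 2] -> [-12, -11, -30, -29] -> [-30, -29, -12, -11]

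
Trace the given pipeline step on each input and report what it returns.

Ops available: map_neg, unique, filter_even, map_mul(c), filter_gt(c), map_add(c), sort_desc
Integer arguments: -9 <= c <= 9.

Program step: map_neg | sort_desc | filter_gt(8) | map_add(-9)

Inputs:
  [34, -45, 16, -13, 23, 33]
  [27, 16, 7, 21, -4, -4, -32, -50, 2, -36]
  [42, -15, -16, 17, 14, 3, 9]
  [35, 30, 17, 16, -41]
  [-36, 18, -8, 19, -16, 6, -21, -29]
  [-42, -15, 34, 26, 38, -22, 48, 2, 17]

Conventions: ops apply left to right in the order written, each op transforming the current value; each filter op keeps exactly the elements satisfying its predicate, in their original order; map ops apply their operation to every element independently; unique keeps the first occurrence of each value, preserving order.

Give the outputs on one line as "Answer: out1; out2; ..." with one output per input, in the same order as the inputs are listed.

[36, 4]; [41, 27, 23]; [7, 6]; [32]; [27, 20, 12, 7]; [33, 13, 6]

Execution, op by op:
  [34, -45, 16, -13, 23, 33] -> [-34, 45, -16, 13, -23, -33] -> [45, 13, -16, -23, -33, -34] -> [45, 13] -> [36, 4]
  [27, 16, 7, 21, -4, -4, -32, -50, 2, -36] -> [-27, -16, -7, -21, 4, 4, 32, 50, -2, 36] -> [50, 36, 32, 4, 4, -2, -7, -16, -21, -27] -> [50, 36, 32] -> [41, 27, 23]
  [42, -15, -16, 17, 14, 3, 9] -> [-42, 15, 16, -17, -14, -3, -9] -> [16, 15, -3, -9, -14, -17, -42] -> [16, 15] -> [7, 6]
  [35, 30, 17, 16, -41] -> [-35, -30, -17, -16, 41] -> [41, -16, -17, -30, -35] -> [41] -> [32]
  [-36, 18, -8, 19, -16, 6, -21, -29] -> [36, -18, 8, -19, 16, -6, 21, 29] -> [36, 29, 21, 16, 8, -6, -18, -19] -> [36, 29, 21, 16] -> [27, 20, 12, 7]
  [-42, -15, 34, 26, 38, -22, 48, 2, 17] -> [42, 15, -34, -26, -38, 22, -48, -2, -17] -> [42, 22, 15, -2, -17, -26, -34, -38, -48] -> [42, 22, 15] -> [33, 13, 6]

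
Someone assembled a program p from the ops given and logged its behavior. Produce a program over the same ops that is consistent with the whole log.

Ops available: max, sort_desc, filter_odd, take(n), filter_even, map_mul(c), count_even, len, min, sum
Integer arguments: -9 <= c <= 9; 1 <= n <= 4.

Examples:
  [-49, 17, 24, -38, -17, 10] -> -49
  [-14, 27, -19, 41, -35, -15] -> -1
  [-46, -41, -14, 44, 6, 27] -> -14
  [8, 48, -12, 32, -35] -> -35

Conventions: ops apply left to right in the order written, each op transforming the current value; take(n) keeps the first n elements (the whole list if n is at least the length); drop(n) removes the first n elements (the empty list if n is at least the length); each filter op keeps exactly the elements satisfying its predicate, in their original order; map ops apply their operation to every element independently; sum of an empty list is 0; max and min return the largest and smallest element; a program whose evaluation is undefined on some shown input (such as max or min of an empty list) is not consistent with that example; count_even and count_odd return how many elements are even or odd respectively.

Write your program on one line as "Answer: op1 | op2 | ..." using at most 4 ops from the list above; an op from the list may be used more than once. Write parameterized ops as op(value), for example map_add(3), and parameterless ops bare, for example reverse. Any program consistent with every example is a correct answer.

filter_odd | sort_desc | sum

Check, running the answer program on each example:
  [-49, 17, 24, -38, -17, 10] -> [-49, 17, -17] -> [17, -17, -49] -> -49
  [-14, 27, -19, 41, -35, -15] -> [27, -19, 41, -35, -15] -> [41, 27, -15, -19, -35] -> -1
  [-46, -41, -14, 44, 6, 27] -> [-41, 27] -> [27, -41] -> -14
  [8, 48, -12, 32, -35] -> [-35] -> [-35] -> -35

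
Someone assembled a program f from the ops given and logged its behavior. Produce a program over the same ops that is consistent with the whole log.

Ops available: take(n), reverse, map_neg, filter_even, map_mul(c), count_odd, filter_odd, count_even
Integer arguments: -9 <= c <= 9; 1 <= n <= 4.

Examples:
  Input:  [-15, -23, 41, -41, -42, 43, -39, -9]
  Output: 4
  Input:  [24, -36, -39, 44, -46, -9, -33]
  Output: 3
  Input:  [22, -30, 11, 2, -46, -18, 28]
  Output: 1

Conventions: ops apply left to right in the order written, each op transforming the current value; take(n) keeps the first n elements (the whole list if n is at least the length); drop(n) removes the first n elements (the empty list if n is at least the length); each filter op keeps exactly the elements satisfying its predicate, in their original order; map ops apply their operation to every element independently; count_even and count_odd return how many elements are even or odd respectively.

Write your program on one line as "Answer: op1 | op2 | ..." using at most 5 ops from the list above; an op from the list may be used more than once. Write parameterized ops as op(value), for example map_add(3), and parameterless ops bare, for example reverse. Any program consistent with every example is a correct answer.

map_neg | filter_odd | map_mul(3) | take(4) | count_odd

Check, running the answer program on each example:
  [-15, -23, 41, -41, -42, 43, -39, -9] -> [15, 23, -41, 41, 42, -43, 39, 9] -> [15, 23, -41, 41, -43, 39, 9] -> [45, 69, -123, 123, -129, 117, 27] -> [45, 69, -123, 123] -> 4
  [24, -36, -39, 44, -46, -9, -33] -> [-24, 36, 39, -44, 46, 9, 33] -> [39, 9, 33] -> [117, 27, 99] -> [117, 27, 99] -> 3
  [22, -30, 11, 2, -46, -18, 28] -> [-22, 30, -11, -2, 46, 18, -28] -> [-11] -> [-33] -> [-33] -> 1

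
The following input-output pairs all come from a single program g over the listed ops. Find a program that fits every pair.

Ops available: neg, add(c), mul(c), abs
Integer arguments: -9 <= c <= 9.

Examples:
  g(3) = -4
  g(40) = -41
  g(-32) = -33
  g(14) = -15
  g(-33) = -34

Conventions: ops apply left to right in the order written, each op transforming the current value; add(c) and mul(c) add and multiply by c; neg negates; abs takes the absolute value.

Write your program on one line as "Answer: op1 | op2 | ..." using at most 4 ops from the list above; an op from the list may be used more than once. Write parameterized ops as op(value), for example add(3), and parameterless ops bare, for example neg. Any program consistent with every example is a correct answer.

abs | add(1) | neg

Check, running the answer program on each example:
  3 -> 3 -> 4 -> -4
  40 -> 40 -> 41 -> -41
  -32 -> 32 -> 33 -> -33
  14 -> 14 -> 15 -> -15
  -33 -> 33 -> 34 -> -34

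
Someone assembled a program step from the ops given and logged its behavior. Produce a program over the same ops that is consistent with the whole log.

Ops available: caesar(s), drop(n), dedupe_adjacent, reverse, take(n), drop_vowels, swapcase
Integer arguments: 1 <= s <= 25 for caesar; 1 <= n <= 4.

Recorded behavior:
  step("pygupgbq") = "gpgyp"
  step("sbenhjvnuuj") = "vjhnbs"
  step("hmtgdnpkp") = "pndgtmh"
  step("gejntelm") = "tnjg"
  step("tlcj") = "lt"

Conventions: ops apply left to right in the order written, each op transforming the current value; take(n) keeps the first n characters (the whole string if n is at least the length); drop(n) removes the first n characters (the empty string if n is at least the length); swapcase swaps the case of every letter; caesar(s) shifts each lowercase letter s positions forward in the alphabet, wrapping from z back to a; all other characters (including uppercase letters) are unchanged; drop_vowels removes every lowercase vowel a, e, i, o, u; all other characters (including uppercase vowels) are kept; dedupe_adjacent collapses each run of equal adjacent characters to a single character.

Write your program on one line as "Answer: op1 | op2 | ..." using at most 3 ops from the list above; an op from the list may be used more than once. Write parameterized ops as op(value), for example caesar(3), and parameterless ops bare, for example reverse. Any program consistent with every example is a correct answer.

reverse | drop_vowels | drop(2)

Check, running the answer program on each example:
  "pygupgbq" -> "qbgpugyp" -> "qbgpgyp" -> "gpgyp"
  "sbenhjvnuuj" -> "juunvjhnebs" -> "jnvjhnbs" -> "vjhnbs"
  "hmtgdnpkp" -> "pkpndgtmh" -> "pkpndgtmh" -> "pndgtmh"
  "gejntelm" -> "mletnjeg" -> "mltnjg" -> "tnjg"
  "tlcj" -> "jclt" -> "jclt" -> "lt"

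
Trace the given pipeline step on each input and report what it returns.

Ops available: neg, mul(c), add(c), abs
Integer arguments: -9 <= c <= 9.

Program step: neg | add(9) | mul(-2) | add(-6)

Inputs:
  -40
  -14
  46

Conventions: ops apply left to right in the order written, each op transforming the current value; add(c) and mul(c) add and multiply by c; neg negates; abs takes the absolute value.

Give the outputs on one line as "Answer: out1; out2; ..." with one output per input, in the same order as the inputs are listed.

Execution, op by op:
  -40 -> 40 -> 49 -> -98 -> -104
  -14 -> 14 -> 23 -> -46 -> -52
  46 -> -46 -> -37 -> 74 -> 68

-104; -52; 68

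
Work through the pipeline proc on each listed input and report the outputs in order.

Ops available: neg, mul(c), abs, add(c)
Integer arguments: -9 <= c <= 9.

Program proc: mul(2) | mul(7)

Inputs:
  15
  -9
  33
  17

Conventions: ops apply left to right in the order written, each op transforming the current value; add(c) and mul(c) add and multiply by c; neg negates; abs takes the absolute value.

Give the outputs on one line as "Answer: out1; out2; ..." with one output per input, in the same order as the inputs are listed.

Execution, op by op:
  15 -> 30 -> 210
  -9 -> -18 -> -126
  33 -> 66 -> 462
  17 -> 34 -> 238

210; -126; 462; 238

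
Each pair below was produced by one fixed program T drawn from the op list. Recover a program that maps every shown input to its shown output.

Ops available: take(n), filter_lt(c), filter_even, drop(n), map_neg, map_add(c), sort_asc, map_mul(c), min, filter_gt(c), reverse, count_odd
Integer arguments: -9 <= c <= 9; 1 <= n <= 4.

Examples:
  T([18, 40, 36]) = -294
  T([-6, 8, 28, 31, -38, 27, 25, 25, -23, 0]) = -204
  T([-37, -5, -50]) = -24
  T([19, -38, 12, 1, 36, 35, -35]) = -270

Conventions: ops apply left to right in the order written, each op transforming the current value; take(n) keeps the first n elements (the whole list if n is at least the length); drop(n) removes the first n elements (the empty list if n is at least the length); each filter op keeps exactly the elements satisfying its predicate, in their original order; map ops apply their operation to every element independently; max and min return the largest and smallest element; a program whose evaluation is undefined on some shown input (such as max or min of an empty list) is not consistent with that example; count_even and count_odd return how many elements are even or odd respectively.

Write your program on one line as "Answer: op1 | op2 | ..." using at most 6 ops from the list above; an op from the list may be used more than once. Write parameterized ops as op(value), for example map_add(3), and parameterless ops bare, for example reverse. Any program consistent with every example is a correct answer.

drop(1) | reverse | map_add(9) | take(3) | map_mul(-6) | min

Check, running the answer program on each example:
  [18, 40, 36] -> [40, 36] -> [36, 40] -> [45, 49] -> [45, 49] -> [-270, -294] -> -294
  [-6, 8, 28, 31, -38, 27, 25, 25, -23, 0] -> [8, 28, 31, -38, 27, 25, 25, -23, 0] -> [0, -23, 25, 25, 27, -38, 31, 28, 8] -> [9, -14, 34, 34, 36, -29, 40, 37, 17] -> [9, -14, 34] -> [-54, 84, -204] -> -204
  [-37, -5, -50] -> [-5, -50] -> [-50, -5] -> [-41, 4] -> [-41, 4] -> [246, -24] -> -24
  [19, -38, 12, 1, 36, 35, -35] -> [-38, 12, 1, 36, 35, -35] -> [-35, 35, 36, 1, 12, -38] -> [-26, 44, 45, 10, 21, -29] -> [-26, 44, 45] -> [156, -264, -270] -> -270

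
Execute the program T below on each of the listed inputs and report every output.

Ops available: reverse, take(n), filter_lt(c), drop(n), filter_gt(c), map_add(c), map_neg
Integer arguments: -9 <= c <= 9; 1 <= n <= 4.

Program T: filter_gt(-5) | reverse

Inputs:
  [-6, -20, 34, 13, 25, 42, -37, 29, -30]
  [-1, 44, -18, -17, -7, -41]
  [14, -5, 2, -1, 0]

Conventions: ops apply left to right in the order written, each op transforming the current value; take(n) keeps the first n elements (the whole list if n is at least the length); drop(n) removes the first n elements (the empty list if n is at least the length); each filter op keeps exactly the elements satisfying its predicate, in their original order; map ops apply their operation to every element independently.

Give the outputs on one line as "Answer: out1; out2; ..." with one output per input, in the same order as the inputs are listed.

Execution, op by op:
  [-6, -20, 34, 13, 25, 42, -37, 29, -30] -> [34, 13, 25, 42, 29] -> [29, 42, 25, 13, 34]
  [-1, 44, -18, -17, -7, -41] -> [-1, 44] -> [44, -1]
  [14, -5, 2, -1, 0] -> [14, 2, -1, 0] -> [0, -1, 2, 14]

[29, 42, 25, 13, 34]; [44, -1]; [0, -1, 2, 14]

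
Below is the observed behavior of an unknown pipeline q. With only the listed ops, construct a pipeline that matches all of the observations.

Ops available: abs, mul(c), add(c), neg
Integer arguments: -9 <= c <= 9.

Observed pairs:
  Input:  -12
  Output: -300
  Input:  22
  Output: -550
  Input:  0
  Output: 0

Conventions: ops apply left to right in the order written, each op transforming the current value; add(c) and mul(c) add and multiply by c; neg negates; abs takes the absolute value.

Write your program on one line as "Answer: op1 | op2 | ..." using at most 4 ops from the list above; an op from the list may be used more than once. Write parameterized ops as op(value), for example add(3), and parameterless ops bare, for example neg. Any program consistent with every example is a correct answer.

mul(-5) | mul(5) | abs | neg

Check, running the answer program on each example:
  -12 -> 60 -> 300 -> 300 -> -300
  22 -> -110 -> -550 -> 550 -> -550
  0 -> 0 -> 0 -> 0 -> 0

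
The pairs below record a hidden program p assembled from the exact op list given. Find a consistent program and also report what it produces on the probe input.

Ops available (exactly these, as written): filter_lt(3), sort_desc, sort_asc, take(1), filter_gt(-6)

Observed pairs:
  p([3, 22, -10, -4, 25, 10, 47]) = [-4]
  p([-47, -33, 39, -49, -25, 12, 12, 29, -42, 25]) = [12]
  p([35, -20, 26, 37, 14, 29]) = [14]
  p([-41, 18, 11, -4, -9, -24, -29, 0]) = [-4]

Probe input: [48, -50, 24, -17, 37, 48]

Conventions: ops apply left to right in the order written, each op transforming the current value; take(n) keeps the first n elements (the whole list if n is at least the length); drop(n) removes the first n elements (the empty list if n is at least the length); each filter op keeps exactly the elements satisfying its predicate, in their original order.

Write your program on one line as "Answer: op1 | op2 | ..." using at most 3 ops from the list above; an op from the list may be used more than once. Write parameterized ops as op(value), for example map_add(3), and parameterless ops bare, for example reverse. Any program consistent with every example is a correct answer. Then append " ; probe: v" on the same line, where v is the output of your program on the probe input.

sort_asc | filter_gt(-6) | take(1) ; probe: [24]

Check, running the answer program on each example:
  [3, 22, -10, -4, 25, 10, 47] -> [-10, -4, 3, 10, 22, 25, 47] -> [-4, 3, 10, 22, 25, 47] -> [-4]
  [-47, -33, 39, -49, -25, 12, 12, 29, -42, 25] -> [-49, -47, -42, -33, -25, 12, 12, 25, 29, 39] -> [12, 12, 25, 29, 39] -> [12]
  [35, -20, 26, 37, 14, 29] -> [-20, 14, 26, 29, 35, 37] -> [14, 26, 29, 35, 37] -> [14]
  [-41, 18, 11, -4, -9, -24, -29, 0] -> [-41, -29, -24, -9, -4, 0, 11, 18] -> [-4, 0, 11, 18] -> [-4]
  probe: [48, -50, 24, -17, 37, 48] -> [-50, -17, 24, 37, 48, 48] -> [24, 37, 48, 48] -> [24]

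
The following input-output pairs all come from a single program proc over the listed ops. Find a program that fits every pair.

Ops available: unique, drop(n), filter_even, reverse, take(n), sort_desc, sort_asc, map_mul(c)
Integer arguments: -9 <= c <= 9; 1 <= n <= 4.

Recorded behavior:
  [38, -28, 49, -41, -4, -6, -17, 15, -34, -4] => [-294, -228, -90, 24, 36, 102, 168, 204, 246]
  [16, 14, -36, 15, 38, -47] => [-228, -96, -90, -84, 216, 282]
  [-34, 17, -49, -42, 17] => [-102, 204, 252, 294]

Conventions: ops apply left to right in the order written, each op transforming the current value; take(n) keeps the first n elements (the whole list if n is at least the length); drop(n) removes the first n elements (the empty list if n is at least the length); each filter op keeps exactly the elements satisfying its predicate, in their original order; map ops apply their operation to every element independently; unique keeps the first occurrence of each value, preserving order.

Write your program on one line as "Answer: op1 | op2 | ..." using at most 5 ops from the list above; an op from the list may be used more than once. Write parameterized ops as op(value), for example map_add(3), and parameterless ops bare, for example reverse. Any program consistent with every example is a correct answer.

map_mul(-6) | sort_asc | sort_desc | unique | reverse

Check, running the answer program on each example:
  [38, -28, 49, -41, -4, -6, -17, 15, -34, -4] -> [-228, 168, -294, 246, 24, 36, 102, -90, 204, 24] -> [-294, -228, -90, 24, 24, 36, 102, 168, 204, 246] -> [246, 204, 168, 102, 36, 24, 24, -90, -228, -294] -> [246, 204, 168, 102, 36, 24, -90, -228, -294] -> [-294, -228, -90, 24, 36, 102, 168, 204, 246]
  [16, 14, -36, 15, 38, -47] -> [-96, -84, 216, -90, -228, 282] -> [-228, -96, -90, -84, 216, 282] -> [282, 216, -84, -90, -96, -228] -> [282, 216, -84, -90, -96, -228] -> [-228, -96, -90, -84, 216, 282]
  [-34, 17, -49, -42, 17] -> [204, -102, 294, 252, -102] -> [-102, -102, 204, 252, 294] -> [294, 252, 204, -102, -102] -> [294, 252, 204, -102] -> [-102, 204, 252, 294]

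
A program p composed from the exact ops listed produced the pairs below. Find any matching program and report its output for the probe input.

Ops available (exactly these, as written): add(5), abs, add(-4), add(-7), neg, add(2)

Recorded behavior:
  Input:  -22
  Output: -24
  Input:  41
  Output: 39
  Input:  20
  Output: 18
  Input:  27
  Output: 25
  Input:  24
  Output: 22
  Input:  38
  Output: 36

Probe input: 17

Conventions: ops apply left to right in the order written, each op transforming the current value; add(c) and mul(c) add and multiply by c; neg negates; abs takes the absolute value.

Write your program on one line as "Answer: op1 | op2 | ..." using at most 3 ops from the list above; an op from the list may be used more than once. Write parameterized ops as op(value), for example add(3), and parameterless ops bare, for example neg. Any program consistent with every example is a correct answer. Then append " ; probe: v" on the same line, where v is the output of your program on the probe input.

add(2) | add(-4) ; probe: 15

Check, running the answer program on each example:
  -22 -> -20 -> -24
  41 -> 43 -> 39
  20 -> 22 -> 18
  27 -> 29 -> 25
  24 -> 26 -> 22
  38 -> 40 -> 36
  probe: 17 -> 19 -> 15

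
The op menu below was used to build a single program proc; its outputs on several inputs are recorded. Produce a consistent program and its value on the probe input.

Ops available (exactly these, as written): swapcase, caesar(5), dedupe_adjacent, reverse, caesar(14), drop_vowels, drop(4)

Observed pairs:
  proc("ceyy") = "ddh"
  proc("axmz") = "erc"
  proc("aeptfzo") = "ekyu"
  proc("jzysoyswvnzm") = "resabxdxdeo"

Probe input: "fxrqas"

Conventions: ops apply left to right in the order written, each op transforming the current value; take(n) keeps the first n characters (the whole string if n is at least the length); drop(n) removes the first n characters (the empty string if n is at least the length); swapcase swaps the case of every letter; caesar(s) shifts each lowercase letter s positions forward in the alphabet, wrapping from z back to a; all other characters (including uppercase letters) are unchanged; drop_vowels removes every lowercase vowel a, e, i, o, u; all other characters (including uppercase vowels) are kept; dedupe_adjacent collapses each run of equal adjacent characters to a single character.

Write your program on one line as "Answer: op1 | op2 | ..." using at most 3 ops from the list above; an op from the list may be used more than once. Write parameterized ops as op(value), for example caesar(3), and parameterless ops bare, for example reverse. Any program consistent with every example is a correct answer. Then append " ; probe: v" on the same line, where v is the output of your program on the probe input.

reverse | drop_vowels | caesar(5) ; probe: "xvwck"

Check, running the answer program on each example:
  "ceyy" -> "yyec" -> "yyc" -> "ddh"
  "axmz" -> "zmxa" -> "zmx" -> "erc"
  "aeptfzo" -> "ozftpea" -> "zftp" -> "ekyu"
  "jzysoyswvnzm" -> "mznvwsyosyzj" -> "mznvwsysyzj" -> "resabxdxdeo"
  probe: "fxrqas" -> "saqrxf" -> "sqrxf" -> "xvwck"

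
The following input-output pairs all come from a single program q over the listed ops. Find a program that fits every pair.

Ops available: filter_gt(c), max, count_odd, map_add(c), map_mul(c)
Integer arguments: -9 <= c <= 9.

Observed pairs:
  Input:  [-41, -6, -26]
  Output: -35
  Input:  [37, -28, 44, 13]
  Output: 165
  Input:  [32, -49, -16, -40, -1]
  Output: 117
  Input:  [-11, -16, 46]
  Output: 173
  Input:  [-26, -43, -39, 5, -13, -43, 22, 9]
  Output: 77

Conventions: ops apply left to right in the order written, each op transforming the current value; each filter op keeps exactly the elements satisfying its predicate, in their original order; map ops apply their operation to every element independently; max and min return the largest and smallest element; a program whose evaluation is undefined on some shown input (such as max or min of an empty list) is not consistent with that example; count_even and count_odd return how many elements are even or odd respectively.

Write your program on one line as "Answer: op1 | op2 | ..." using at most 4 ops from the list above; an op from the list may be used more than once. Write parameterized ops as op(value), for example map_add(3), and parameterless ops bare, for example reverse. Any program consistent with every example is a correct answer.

map_add(-5) | map_mul(4) | map_add(9) | max

Check, running the answer program on each example:
  [-41, -6, -26] -> [-46, -11, -31] -> [-184, -44, -124] -> [-175, -35, -115] -> -35
  [37, -28, 44, 13] -> [32, -33, 39, 8] -> [128, -132, 156, 32] -> [137, -123, 165, 41] -> 165
  [32, -49, -16, -40, -1] -> [27, -54, -21, -45, -6] -> [108, -216, -84, -180, -24] -> [117, -207, -75, -171, -15] -> 117
  [-11, -16, 46] -> [-16, -21, 41] -> [-64, -84, 164] -> [-55, -75, 173] -> 173
  [-26, -43, -39, 5, -13, -43, 22, 9] -> [-31, -48, -44, 0, -18, -48, 17, 4] -> [-124, -192, -176, 0, -72, -192, 68, 16] -> [-115, -183, -167, 9, -63, -183, 77, 25] -> 77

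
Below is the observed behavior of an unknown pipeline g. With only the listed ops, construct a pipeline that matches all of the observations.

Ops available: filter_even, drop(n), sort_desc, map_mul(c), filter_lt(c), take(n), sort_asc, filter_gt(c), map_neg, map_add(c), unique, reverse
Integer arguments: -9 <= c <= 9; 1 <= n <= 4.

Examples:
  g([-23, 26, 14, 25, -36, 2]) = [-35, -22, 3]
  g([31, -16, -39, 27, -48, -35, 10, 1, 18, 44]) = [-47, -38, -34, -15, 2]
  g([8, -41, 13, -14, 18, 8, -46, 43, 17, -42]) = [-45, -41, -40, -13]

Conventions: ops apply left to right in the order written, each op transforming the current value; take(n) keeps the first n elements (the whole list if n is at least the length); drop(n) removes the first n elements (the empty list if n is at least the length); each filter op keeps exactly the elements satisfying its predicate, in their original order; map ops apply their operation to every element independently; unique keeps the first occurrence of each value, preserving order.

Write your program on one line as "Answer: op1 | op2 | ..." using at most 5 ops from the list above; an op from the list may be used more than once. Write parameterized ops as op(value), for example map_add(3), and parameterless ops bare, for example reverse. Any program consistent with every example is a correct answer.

sort_desc | map_add(-8) | filter_lt(-4) | map_add(9) | sort_asc

Check, running the answer program on each example:
  [-23, 26, 14, 25, -36, 2] -> [26, 25, 14, 2, -23, -36] -> [18, 17, 6, -6, -31, -44] -> [-6, -31, -44] -> [3, -22, -35] -> [-35, -22, 3]
  [31, -16, -39, 27, -48, -35, 10, 1, 18, 44] -> [44, 31, 27, 18, 10, 1, -16, -35, -39, -48] -> [36, 23, 19, 10, 2, -7, -24, -43, -47, -56] -> [-7, -24, -43, -47, -56] -> [2, -15, -34, -38, -47] -> [-47, -38, -34, -15, 2]
  [8, -41, 13, -14, 18, 8, -46, 43, 17, -42] -> [43, 18, 17, 13, 8, 8, -14, -41, -42, -46] -> [35, 10, 9, 5, 0, 0, -22, -49, -50, -54] -> [-22, -49, -50, -54] -> [-13, -40, -41, -45] -> [-45, -41, -40, -13]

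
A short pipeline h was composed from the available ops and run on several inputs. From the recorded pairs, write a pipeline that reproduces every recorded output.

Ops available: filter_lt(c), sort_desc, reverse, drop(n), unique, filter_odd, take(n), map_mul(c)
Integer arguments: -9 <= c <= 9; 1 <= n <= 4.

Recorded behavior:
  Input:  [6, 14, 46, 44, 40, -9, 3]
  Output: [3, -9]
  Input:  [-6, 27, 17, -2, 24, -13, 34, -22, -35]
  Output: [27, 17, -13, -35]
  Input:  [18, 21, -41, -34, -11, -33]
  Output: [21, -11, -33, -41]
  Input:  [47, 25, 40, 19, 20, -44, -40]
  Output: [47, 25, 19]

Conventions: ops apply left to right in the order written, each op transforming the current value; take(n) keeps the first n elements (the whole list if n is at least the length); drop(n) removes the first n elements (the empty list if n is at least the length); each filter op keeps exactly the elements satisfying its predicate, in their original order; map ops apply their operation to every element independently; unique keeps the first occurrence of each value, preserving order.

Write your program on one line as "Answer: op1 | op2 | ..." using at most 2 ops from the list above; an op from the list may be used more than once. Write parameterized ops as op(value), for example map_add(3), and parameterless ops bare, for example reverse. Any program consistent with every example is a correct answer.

filter_odd | sort_desc

Check, running the answer program on each example:
  [6, 14, 46, 44, 40, -9, 3] -> [-9, 3] -> [3, -9]
  [-6, 27, 17, -2, 24, -13, 34, -22, -35] -> [27, 17, -13, -35] -> [27, 17, -13, -35]
  [18, 21, -41, -34, -11, -33] -> [21, -41, -11, -33] -> [21, -11, -33, -41]
  [47, 25, 40, 19, 20, -44, -40] -> [47, 25, 19] -> [47, 25, 19]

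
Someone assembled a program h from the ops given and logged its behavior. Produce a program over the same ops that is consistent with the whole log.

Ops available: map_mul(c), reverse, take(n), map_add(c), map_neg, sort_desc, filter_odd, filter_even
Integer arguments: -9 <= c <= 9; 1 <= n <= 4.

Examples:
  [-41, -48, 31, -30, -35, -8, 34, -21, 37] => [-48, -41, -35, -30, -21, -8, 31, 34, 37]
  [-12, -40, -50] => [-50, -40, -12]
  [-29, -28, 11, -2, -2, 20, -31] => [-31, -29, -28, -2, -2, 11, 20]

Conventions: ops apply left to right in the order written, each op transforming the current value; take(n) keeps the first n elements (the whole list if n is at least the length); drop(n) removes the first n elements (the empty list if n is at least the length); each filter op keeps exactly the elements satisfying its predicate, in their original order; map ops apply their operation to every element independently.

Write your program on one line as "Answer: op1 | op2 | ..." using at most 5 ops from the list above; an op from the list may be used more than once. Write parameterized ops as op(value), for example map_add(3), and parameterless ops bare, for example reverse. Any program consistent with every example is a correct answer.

sort_desc | map_neg | sort_desc | map_neg

Check, running the answer program on each example:
  [-41, -48, 31, -30, -35, -8, 34, -21, 37] -> [37, 34, 31, -8, -21, -30, -35, -41, -48] -> [-37, -34, -31, 8, 21, 30, 35, 41, 48] -> [48, 41, 35, 30, 21, 8, -31, -34, -37] -> [-48, -41, -35, -30, -21, -8, 31, 34, 37]
  [-12, -40, -50] -> [-12, -40, -50] -> [12, 40, 50] -> [50, 40, 12] -> [-50, -40, -12]
  [-29, -28, 11, -2, -2, 20, -31] -> [20, 11, -2, -2, -28, -29, -31] -> [-20, -11, 2, 2, 28, 29, 31] -> [31, 29, 28, 2, 2, -11, -20] -> [-31, -29, -28, -2, -2, 11, 20]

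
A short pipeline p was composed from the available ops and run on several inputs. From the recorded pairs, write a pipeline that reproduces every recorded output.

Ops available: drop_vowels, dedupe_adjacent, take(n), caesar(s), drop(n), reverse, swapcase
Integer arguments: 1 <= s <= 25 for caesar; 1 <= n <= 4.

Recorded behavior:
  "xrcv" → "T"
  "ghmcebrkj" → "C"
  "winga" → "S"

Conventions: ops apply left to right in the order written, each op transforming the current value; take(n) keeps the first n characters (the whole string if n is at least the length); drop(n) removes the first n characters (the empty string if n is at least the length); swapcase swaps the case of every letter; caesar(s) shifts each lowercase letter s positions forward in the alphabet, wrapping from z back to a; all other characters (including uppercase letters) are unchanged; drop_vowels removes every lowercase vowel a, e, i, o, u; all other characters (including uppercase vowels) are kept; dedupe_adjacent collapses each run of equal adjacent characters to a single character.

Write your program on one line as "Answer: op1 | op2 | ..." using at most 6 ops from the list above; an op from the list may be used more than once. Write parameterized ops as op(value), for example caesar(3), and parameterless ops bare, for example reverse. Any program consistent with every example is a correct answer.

caesar(22) | drop_vowels | take(2) | reverse | swapcase | drop(1)

Check, running the answer program on each example:
  "xrcv" -> "tnyr" -> "tnyr" -> "tn" -> "nt" -> "NT" -> "T"
  "ghmcebrkj" -> "cdiyaxngf" -> "cdyxngf" -> "cd" -> "dc" -> "DC" -> "C"
  "winga" -> "sejcw" -> "sjcw" -> "sj" -> "js" -> "JS" -> "S"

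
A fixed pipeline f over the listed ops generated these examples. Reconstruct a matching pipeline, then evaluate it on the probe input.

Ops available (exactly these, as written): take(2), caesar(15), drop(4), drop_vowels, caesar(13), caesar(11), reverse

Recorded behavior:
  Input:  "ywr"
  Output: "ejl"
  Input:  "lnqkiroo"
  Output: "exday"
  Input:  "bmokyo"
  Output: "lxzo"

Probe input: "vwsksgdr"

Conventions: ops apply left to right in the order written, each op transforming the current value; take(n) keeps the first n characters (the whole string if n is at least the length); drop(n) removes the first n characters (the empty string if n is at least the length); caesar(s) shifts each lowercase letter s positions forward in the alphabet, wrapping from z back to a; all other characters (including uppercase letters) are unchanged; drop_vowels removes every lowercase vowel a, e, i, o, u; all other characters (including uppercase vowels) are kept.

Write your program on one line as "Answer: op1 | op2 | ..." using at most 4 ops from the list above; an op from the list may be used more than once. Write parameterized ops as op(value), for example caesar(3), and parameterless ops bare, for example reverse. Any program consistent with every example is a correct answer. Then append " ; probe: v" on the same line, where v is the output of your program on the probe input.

drop_vowels | caesar(13) | reverse ; probe: "eqtfxfji"

Check, running the answer program on each example:
  "ywr" -> "ywr" -> "lje" -> "ejl"
  "lnqkiroo" -> "lnqkr" -> "yadxe" -> "exday"
  "bmokyo" -> "bmky" -> "ozxl" -> "lxzo"
  probe: "vwsksgdr" -> "vwsksgdr" -> "ijfxftqe" -> "eqtfxfji"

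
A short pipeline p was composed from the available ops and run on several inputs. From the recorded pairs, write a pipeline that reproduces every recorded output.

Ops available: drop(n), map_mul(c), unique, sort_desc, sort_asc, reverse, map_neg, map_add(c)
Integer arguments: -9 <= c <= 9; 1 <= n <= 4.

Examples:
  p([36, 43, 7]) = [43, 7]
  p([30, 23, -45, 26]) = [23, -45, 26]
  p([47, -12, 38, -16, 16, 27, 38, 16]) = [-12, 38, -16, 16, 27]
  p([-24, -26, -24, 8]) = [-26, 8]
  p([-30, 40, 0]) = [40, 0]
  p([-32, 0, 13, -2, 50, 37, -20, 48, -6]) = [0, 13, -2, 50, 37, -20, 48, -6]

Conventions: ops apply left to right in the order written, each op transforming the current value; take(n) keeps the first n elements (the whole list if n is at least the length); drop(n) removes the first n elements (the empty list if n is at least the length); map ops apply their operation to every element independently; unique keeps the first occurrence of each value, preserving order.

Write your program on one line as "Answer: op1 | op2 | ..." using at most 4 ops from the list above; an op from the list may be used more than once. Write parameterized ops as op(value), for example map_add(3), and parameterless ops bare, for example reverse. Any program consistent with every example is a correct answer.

map_mul(-1) | unique | map_neg | drop(1)

Check, running the answer program on each example:
  [36, 43, 7] -> [-36, -43, -7] -> [-36, -43, -7] -> [36, 43, 7] -> [43, 7]
  [30, 23, -45, 26] -> [-30, -23, 45, -26] -> [-30, -23, 45, -26] -> [30, 23, -45, 26] -> [23, -45, 26]
  [47, -12, 38, -16, 16, 27, 38, 16] -> [-47, 12, -38, 16, -16, -27, -38, -16] -> [-47, 12, -38, 16, -16, -27] -> [47, -12, 38, -16, 16, 27] -> [-12, 38, -16, 16, 27]
  [-24, -26, -24, 8] -> [24, 26, 24, -8] -> [24, 26, -8] -> [-24, -26, 8] -> [-26, 8]
  [-30, 40, 0] -> [30, -40, 0] -> [30, -40, 0] -> [-30, 40, 0] -> [40, 0]
  [-32, 0, 13, -2, 50, 37, -20, 48, -6] -> [32, 0, -13, 2, -50, -37, 20, -48, 6] -> [32, 0, -13, 2, -50, -37, 20, -48, 6] -> [-32, 0, 13, -2, 50, 37, -20, 48, -6] -> [0, 13, -2, 50, 37, -20, 48, -6]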